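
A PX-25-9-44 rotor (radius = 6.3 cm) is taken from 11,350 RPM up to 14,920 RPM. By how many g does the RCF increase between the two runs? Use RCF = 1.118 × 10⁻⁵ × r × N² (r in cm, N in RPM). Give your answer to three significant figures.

RCF₁ = 1.118 × 10⁻⁵ × 6.3 × (11350)² = 1.118 × 10⁻⁵ × 6.3 × 128,822,500 ≈ 9,073.5 × g
RCF₂ = 1.118 × 10⁻⁵ × 6.3 × (14920)² = 1.118 × 10⁻⁵ × 6.3 × 222,606,400 ≈ 15,679.1 × g
Increase = 15,679.1 − 9,073.5 = 6,605.6

6610 g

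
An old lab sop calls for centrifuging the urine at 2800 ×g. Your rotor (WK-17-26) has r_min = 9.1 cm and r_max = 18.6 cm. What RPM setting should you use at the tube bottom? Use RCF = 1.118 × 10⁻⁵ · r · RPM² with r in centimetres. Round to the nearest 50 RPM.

3650 RPM

Use r_max = 18.6 cm.
RCF = 1.118 × 10⁻⁵ × r × N²
2,800 = 1.118 × 10⁻⁵ × 18.6 × N²
N² = 2,800 / (20.7948 × 10⁻⁵) = 13,464,905
N ≈ √13,464,905 ≈ 3,669.5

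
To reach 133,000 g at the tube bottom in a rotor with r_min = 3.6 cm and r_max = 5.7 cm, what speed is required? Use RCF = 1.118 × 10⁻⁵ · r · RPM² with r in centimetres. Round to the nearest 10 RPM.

≈ 45680 RPM

Use r_max = 5.7 cm.
133,000 = 1.118 × 10⁻⁵ × 5.7 × N²
N² = 133,000 / (6.3726 × 10⁻⁵) = 2,087,060,227
N ≈ √2,087,060,227 ≈ 45,684.4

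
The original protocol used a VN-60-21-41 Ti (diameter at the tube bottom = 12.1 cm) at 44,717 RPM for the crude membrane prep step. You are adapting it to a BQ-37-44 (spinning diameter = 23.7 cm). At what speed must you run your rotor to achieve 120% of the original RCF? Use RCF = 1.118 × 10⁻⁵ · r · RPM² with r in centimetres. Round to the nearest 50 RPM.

35000 RPM

Original rotor: r = 12.1 / 2 = 6.05 cm
RCF_original = 1.118 × 10⁻⁵ × 6.05 × (44717)² = 1.118 × 10⁻⁵ × 6.05 × 1,999,610,089 ≈ 135,251.6 × g
Target RCF = 1.2 × 135,251.6 ≈ 162,301.9 × g
Your rotor: r = 23.7 / 2 = 11.85 cm
162,301.9 = 1.118 × 10⁻⁵ × 11.85 × N²
N² = 162,301.9 / (13.2483 × 10⁻⁵) = 1,225,077,180
N ≈ √1,225,077,180 ≈ 35,001.1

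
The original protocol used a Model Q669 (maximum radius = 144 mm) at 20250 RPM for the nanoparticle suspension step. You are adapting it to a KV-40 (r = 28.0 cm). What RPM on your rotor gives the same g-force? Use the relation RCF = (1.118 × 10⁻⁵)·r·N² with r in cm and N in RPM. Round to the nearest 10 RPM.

≈ 14520 RPM

Original rotor: r = 144 mm = 14.4 cm
RCF = 1.118 × 10⁻⁵ × r × N²
RCF_original = 1.118 × 10⁻⁵ × 14.4 × (20250)² = 1.118 × 10⁻⁵ × 14.4 × 410,062,500 ≈ 66,016.8 × g
66,016.8 = 1.118 × 10⁻⁵ × 28 × N²
N² = 66,016.8 / (31.304 × 10⁻⁵) = 210,889,343
N ≈ √210,889,343 ≈ 14,522.0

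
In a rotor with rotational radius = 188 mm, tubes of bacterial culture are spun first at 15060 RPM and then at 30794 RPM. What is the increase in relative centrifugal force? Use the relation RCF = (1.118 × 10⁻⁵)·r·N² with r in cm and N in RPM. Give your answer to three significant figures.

152000 ×g

r = 188 mm = 18.8 cm
RCF₁ = 1.118 × 10⁻⁵ × 18.8 × (15060)² = 1.118 × 10⁻⁵ × 18.8 × 226,803,600 ≈ 47,670.5 × g
RCF₂ = 1.118 × 10⁻⁵ × 18.8 × (30794)² = 1.118 × 10⁻⁵ × 18.8 × 948,270,436 ≈ 199,311.3 × g
Increase = 199,311.3 − 47,670.5 = 151,640.8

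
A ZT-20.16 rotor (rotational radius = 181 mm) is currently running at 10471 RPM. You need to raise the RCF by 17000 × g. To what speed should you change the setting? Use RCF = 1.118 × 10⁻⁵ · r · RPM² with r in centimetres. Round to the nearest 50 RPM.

r = 181 mm = 18.1 cm
Current RCF = 1.118 × 10⁻⁵ × 18.1 × (10471)² = 1.118 × 10⁻⁵ × 18.1 × 109,641,841 ≈ 22,186.9 × g
Target RCF = 22,186.9 + 17,000 = 39,186.9 × g
N² = 39,186.9 / (20.2358 × 10⁻⁵) = 193,651,351
N ≈ √193,651,351 ≈ 13,915.9

N₂ ≈ 13900 RPM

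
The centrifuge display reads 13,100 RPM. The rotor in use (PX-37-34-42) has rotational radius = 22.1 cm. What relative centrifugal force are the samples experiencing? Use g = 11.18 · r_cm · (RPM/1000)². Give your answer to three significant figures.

≈ 42400 g

RCF = 11.18 × r × (N/1000)²
RCF = 11.18 × 22.1 × (13.1)² = 11.18 × 22.1 × 171.61 ≈ 42,401.1 × g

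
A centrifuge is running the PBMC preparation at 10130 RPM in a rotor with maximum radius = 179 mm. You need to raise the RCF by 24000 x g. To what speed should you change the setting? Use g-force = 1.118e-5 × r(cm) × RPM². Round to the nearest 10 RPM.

≈ 14920 RPM

r = 179 mm = 17.9 cm
Current RCF = 1.118 × 10⁻⁵ × 17.9 × (10130)² = 1.118 × 10⁻⁵ × 17.9 × 102,616,900 ≈ 20,535.9 × g
Target RCF = 20,535.9 + 24,000 = 44,535.9 × g
N² = 44,535.9 / (20.0122 × 10⁻⁵) = 222,543,748
N ≈ √222,543,748 ≈ 14,917.9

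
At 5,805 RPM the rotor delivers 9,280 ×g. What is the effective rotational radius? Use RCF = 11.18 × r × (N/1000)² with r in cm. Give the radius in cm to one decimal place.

RCF = 11.18 × r × (N/1000)²
9280 = 11.18 × r × (5.805)²
r = 9280 / (11.18 × 33.698025) = 9280 / 376.7439 ≈ 24.632 cm

24.6 cm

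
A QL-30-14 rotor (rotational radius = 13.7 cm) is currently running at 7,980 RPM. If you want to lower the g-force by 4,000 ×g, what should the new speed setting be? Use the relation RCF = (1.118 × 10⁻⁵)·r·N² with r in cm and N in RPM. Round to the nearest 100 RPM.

≈ 6100 RPM

Current RCF = 1.118 × 10⁻⁵ × 13.7 × (7980)² = 1.118 × 10⁻⁵ × 13.7 × 63,680,400 ≈ 9,753.7 × g
Target RCF = 9,753.7 − 4,000 = 5,753.7 × g
N² = 5,753.7 / (15.3166 × 10⁻⁵) = 37,565,125
N ≈ √37,565,125 ≈ 6,129.0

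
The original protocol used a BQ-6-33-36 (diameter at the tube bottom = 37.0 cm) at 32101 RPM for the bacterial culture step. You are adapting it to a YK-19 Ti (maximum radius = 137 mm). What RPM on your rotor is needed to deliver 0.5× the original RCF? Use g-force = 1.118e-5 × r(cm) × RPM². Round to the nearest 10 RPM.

26380 RPM

Original rotor: r = 37.0 / 2 = 18.5 cm
RCF_original = 1.118 × 10⁻⁵ × 18.5 × (32101)² = 1.118 × 10⁻⁵ × 18.5 × 1,030,474,201 ≈ 213,133 × g
Target RCF = 0.5 × 213,133 ≈ 106,566.5 × g
Your rotor: r = 137 mm = 13.7 cm
106,566.5 = 1.118 × 10⁻⁵ × 13.7 × N²
N² = 106,566.5 / (15.3166 × 10⁻⁵) = 695,758,197
N ≈ √695,758,197 ≈ 26,377.2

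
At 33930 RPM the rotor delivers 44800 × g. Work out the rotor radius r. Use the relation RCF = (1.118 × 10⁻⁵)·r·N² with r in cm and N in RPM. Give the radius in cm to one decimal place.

≈ 3.5 cm

RCF = 1.118 × 10⁻⁵ × r × N²
44800 = 1.118 × 10⁻⁵ × r × (33930)²
r = 44800 / (1.118 × 10⁻⁵ × 1,151,244,900) = 44800 / 12870.92 ≈ 3.481 cm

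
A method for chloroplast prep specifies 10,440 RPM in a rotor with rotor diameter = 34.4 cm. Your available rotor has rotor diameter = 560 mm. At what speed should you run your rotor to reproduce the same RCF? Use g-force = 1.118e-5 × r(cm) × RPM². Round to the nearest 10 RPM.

8180 RPM

Original rotor: r = 34.4 / 2 = 17.2 cm
RCF = 1.118 × 10⁻⁵ × r × N²
RCF_original = 1.118 × 10⁻⁵ × 17.2 × (10440)² = 1.118 × 10⁻⁵ × 17.2 × 108,993,600 ≈ 20,959 × g
Your rotor: r = 560 mm / 2 = 280 mm = 28 cm
20,959 = 1.118 × 10⁻⁵ × 28 × N²
N² = 20,959 / (31.304 × 10⁻⁵) = 66,953,105
N ≈ √66,953,105 ≈ 8,182.5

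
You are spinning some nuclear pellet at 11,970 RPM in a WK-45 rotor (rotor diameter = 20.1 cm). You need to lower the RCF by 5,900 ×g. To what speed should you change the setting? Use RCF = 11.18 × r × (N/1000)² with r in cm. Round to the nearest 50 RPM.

r = 20.1 / 2 = 10.05 cm
Current RCF = 11.18 × 10.05 × (11.97)² = 11.18 × 10.05 × 143.2809 ≈ 16,098.9 × g
Target RCF = 16,098.9 − 5,900 = 10,198.9 × g
(N/1000)² = 10,198.9 / 112.359 = 90.77065
N = 1000 × √90.77065 ≈ 9,527.4

9550 RPM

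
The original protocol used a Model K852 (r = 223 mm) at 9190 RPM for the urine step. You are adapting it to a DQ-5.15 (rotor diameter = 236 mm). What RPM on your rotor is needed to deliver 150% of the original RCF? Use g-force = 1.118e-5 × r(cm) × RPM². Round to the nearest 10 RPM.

15470 RPM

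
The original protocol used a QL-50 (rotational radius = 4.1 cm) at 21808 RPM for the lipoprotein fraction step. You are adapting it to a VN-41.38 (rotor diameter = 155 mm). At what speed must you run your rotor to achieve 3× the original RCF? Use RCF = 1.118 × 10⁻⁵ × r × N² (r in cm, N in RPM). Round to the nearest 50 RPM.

27450 RPM

RCF_original = 1.118 × 10⁻⁵ × 4.1 × (21808)² = 1.118 × 10⁻⁵ × 4.1 × 475,588,864 ≈ 21,800 × g
Target RCF = 3 × 21,800 ≈ 65,400 × g
Your rotor: r = 155 mm / 2 = 77.5 mm = 7.75 cm
65,400 = 1.118 × 10⁻⁵ × 7.75 × N²
N² = 65,400 / (8.6645 × 10⁻⁵) = 754,804,086
N ≈ √754,804,086 ≈ 27,473.7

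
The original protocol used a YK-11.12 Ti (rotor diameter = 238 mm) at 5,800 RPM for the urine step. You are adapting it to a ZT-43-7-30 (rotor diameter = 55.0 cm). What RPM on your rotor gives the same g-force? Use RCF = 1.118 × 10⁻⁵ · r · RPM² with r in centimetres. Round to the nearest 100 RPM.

3800 RPM

Original rotor: r = 238 mm / 2 = 119 mm = 11.9 cm
RCF = 1.118 × 10⁻⁵ × r × N²
RCF_original = 1.118 × 10⁻⁵ × 11.9 × (5800)² = 1.118 × 10⁻⁵ × 11.9 × 33,640,000 ≈ 4,475.5 × g
Your rotor: r = 55.0 / 2 = 27.5 cm
4,475.5 = 1.118 × 10⁻⁵ × 27.5 × N²
N² = 4,475.5 / (30.745 × 10⁻⁵) = 14,556,839
N ≈ √14,556,839 ≈ 3,815.3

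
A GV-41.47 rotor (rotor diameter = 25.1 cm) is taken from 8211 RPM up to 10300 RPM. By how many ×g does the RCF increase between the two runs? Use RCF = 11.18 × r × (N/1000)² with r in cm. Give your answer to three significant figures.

≈ 5430 ×g

r = 25.1 / 2 = 12.55 cm
RCF₁ = 11.18 × 12.55 × (8.211)² = 11.18 × 12.55 × 67.420521 ≈ 9,459.7 × g
RCF₂ = 11.18 × 12.55 × (10.3)² = 11.18 × 12.55 × 106.09 ≈ 14,885.4 × g
Increase = 14,885.4 − 9,459.7 = 5,425.7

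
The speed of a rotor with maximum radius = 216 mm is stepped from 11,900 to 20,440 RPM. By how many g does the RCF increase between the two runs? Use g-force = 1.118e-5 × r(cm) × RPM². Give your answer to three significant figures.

r = 216 mm = 21.6 cm
RCF₁ = 1.118 × 10⁻⁵ × 21.6 × (11900)² = 1.118 × 10⁻⁵ × 21.6 × 141,610,000 ≈ 34,197.1 × g
RCF₂ = 1.118 × 10⁻⁵ × 21.6 × (20440)² = 1.118 × 10⁻⁵ × 21.6 × 417,793,600 ≈ 100,892.1 × g
Increase = 100,892.1 − 34,197.1 = 66,695

≈ 66700 g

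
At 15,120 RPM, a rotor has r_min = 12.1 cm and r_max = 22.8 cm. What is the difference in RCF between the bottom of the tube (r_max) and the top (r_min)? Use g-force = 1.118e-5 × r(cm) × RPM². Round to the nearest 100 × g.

ΔRCF ≈ 27300 × g

RCF_max = 1.118 × 10⁻⁵ × 22.8 × (15120)² = 1.118 × 10⁻⁵ × 22.8 × 228,614,400 ≈ 58,274.7 × g
RCF_min = 1.118 × 10⁻⁵ × 12.1 × (15120)² = 1.118 × 10⁻⁵ × 12.1 × 228,614,400 ≈ 30,926.5 × g
ΔRCF = 58,274.7 − 30,926.5 = 27,348.2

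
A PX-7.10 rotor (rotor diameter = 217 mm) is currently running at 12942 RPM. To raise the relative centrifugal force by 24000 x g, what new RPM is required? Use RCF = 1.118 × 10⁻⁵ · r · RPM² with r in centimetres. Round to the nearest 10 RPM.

r = 217 mm / 2 = 108.5 mm = 10.85 cm
Current RCF = 1.118 × 10⁻⁵ × 10.85 × (12942)² = 1.118 × 10⁻⁵ × 10.85 × 167,495,364 ≈ 20,317.7 × g
Target RCF = 20,317.7 + 24,000 = 44,317.7 × g
N² = 44,317.7 / (12.1303 × 10⁻⁵) = 365,347,106
N ≈ √365,347,106 ≈ 19,114.1

19110 RPM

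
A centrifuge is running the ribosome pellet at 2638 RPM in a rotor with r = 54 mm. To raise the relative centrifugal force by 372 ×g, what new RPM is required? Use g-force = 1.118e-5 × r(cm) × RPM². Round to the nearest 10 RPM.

≈ 3620 RPM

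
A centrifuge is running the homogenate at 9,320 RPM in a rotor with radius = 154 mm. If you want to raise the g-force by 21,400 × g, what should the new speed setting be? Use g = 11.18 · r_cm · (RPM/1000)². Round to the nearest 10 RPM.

N₂ ≈ 14530 RPM

r = 154 mm = 15.4 cm
Current RCF = 11.18 × 15.4 × (9.32)² = 11.18 × 15.4 × 86.8624 ≈ 14,955.3 × g
Target RCF = 14,955.3 + 21,400 = 36,355.3 × g
(N/1000)² = 36,355.3 / 172.172 = 211.1569
N = 1000 × √211.1569 ≈ 14,531.2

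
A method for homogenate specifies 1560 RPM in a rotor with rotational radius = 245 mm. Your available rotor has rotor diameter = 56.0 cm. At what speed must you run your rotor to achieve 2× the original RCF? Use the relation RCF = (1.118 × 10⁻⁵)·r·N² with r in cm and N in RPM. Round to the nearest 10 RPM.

≈ 2060 RPM

Original rotor: r = 245 mm = 24.5 cm
RCF_original = 1.118 × 10⁻⁵ × 24.5 × (1560)² = 1.118 × 10⁻⁵ × 24.5 × 2,433,600 ≈ 666.6 × g
Target RCF = 2 × 666.6 ≈ 1,333.2 × g
Your rotor: r = 56.0 / 2 = 28 cm
1,333.2 = 1.118 × 10⁻⁵ × 28 × N²
N² = 1,333.2 / (31.304 × 10⁻⁵) = 4,258,881
N ≈ √4,258,881 ≈ 2,063.7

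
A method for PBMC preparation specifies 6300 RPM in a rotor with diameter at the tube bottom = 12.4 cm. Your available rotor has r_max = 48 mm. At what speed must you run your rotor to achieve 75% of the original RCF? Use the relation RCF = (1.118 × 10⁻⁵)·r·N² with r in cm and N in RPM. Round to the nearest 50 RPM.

6200 RPM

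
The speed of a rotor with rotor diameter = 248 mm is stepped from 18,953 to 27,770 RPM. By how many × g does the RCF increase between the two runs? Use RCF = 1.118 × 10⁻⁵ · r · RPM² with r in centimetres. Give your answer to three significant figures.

57100 × g

r = 248 mm / 2 = 124 mm = 12.4 cm
RCF₁ = 1.118 × 10⁻⁵ × 12.4 × (18953)² = 1.118 × 10⁻⁵ × 12.4 × 359,216,209 ≈ 49,798.9 × g
RCF₂ = 1.118 × 10⁻⁵ × 12.4 × (27770)² = 1.118 × 10⁻⁵ × 12.4 × 771,172,900 ≈ 106,909.2 × g
Increase = 106,909.2 − 49,798.9 = 57,110.3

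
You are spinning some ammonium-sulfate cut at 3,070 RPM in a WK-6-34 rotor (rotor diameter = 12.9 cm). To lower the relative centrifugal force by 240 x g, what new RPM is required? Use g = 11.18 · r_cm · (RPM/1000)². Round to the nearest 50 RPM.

2450 RPM

r = 12.9 / 2 = 6.45 cm
Current RCF = 11.18 × 6.45 × (3.07)² = 11.18 × 6.45 × 9.4249 ≈ 679.6 × g
Target RCF = 679.6 − 240 = 439.6 × g
(N/1000)² = 439.6 / 72.111 = 6.096157
N = 1000 × √6.096157 ≈ 2,469.0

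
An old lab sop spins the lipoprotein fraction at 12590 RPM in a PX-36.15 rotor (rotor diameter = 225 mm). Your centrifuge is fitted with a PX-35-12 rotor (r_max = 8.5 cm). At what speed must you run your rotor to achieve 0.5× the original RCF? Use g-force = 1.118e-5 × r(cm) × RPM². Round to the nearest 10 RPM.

Original rotor: r = 225 mm / 2 = 112.5 mm = 11.25 cm
RCF = 1.118 × 10⁻⁵ × r × N²
RCF_original = 1.118 × 10⁻⁵ × 11.25 × (12590)² = 1.118 × 10⁻⁵ × 11.25 × 158,508,100 ≈ 19,936.4 × g
Target RCF = 0.5 × 19,936.4 ≈ 9,968.2 × g
9,968.2 = 1.118 × 10⁻⁵ × 8.5 × N²
N² = 9,968.2 / (9.503 × 10⁻⁵) = 104,895,296
N ≈ √104,895,296 ≈ 10,241.8

≈ 10240 RPM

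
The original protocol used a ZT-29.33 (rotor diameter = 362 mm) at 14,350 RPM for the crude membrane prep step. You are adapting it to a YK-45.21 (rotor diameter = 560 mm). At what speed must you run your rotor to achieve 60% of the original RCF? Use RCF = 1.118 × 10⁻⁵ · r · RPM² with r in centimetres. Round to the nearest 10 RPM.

Original rotor: r = 362 mm / 2 = 181 mm = 18.1 cm
RCF_original = 1.118 × 10⁻⁵ × 18.1 × (14350)² = 1.118 × 10⁻⁵ × 18.1 × 205,922,500 ≈ 41,670.1 × g
Target RCF = 0.6 × 41,670.1 ≈ 25,002.1 × g
Your rotor: r = 560 mm / 2 = 280 mm = 28 cm
25,002.1 = 1.118 × 10⁻⁵ × 28 × N²
N² = 25,002.1 / (31.304 × 10⁻⁵) = 79,868,707
N ≈ √79,868,707 ≈ 8,936.9

≈ 8940 RPM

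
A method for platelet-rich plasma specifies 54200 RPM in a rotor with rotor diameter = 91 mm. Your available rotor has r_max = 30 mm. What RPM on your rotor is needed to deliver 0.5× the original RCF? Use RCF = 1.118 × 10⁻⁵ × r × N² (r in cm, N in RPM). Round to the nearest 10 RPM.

Original rotor: r = 91 mm / 2 = 45.5 mm = 4.55 cm
RCF_original = 1.118 × 10⁻⁵ × 4.55 × (54200)² = 1.118 × 10⁻⁵ × 4.55 × 2,937,640,000 ≈ 149,434.8 × g
Target RCF = 0.5 × 149,434.8 ≈ 74,717.4 × g
Your rotor: r = 30 mm = 3.0 cm
74,717.4 = 1.118 × 10⁻⁵ × 3 × N²
N² = 74,717.4 / (3.354 × 10⁻⁵) = 2,227,710,197
N ≈ √2,227,710,197 ≈ 47,198.6

47200 RPM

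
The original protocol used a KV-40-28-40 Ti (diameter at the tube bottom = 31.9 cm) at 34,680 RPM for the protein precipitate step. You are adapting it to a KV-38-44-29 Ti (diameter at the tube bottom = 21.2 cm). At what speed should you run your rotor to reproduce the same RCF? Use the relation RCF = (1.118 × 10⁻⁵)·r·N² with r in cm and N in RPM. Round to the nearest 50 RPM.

Original rotor: r = 31.9 / 2 = 15.95 cm
RCF = 1.118 × 10⁻⁵ × r × N²
RCF_original = 1.118 × 10⁻⁵ × 15.95 × (34680)² = 1.118 × 10⁻⁵ × 15.95 × 1,202,702,400 ≈ 214,467.1 × g
Your rotor: r = 21.2 / 2 = 10.6 cm
214,467.1 = 1.118 × 10⁻⁵ × 10.6 × N²
N² = 214,467.1 / (11.8508 × 10⁻⁵) = 1,809,726,770
N ≈ √1,809,726,770 ≈ 42,540.9

≈ 42550 RPM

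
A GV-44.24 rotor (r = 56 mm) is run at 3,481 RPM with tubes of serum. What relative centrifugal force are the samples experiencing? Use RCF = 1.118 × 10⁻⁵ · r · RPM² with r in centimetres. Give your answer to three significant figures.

r = 56 mm = 5.6 cm
RCF = 1.118 × 10⁻⁵ × 5.6 × (3481)² = 1.118 × 10⁻⁵ × 5.6 × 12,117,361 ≈ 758.6 × g

759 × g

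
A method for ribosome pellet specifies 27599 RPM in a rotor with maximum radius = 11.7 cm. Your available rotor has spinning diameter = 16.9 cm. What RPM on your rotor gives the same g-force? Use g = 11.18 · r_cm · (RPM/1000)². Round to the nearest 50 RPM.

RCF_original = 11.18 × 11.7 × (27.599)² = 11.18 × 11.7 × 761.704801 ≈ 99,635.6 × g
Your rotor: r = 16.9 / 2 = 8.45 cm
99,635.6 = 11.18 × 8.45 × (N/1000)²
(N/1000)² = 99,635.6 / 94.471 = 1054.669
N = 1000 × √1054.669 ≈ 32,475.7

≈ 32500 RPM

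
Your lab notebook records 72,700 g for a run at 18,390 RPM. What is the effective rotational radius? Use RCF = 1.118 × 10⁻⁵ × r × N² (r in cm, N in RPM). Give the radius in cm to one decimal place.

19.2 cm

72700 = 1.118 × 10⁻⁵ × r × (18390)²
r = 72700 / (1.118 × 10⁻⁵ × 338,192,100) = 72700 / 3780.988 ≈ 19.228 cm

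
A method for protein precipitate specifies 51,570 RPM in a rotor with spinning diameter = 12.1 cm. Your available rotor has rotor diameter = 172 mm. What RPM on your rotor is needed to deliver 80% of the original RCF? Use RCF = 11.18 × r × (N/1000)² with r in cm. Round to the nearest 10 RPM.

Original rotor: r = 12.1 / 2 = 6.05 cm
RCF_original = 11.18 × 6.05 × (51.57)² = 11.18 × 6.05 × 2,659.4649 ≈ 179,883.5 × g
Target RCF = 0.8 × 179,883.5 ≈ 143,906.8 × g
Your rotor: r = 172 mm / 2 = 86 mm = 8.6 cm
143,906.8 = 11.18 × 8.6 × (N/1000)²
(N/1000)² = 143,906.8 / 96.148 = 1496.722
N = 1000 × √1496.722 ≈ 38,687.5

38690 RPM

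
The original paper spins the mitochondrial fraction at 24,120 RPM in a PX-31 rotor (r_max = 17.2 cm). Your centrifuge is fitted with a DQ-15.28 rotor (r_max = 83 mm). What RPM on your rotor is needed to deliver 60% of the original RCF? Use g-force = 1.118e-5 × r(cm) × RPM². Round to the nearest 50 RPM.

26900 RPM

RCF = 1.118 × 10⁻⁵ × r × N²
RCF_original = 1.118 × 10⁻⁵ × 17.2 × (24120)² = 1.118 × 10⁻⁵ × 17.2 × 581,774,400 ≈ 111,872.9 × g
Target RCF = 0.6 × 111,872.9 ≈ 67,123.7 × g
Your rotor: r = 83 mm = 8.3 cm
67,123.7 = 1.118 × 10⁻⁵ × 8.3 × N²
N² = 67,123.7 / (9.2794 × 10⁻⁵) = 723,362,502
N ≈ √723,362,502 ≈ 26,895.4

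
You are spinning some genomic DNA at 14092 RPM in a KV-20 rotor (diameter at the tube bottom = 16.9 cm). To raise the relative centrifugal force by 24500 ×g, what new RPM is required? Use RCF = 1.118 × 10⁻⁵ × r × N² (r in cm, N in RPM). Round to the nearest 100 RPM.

≈ 21400 RPM

r = 16.9 / 2 = 8.45 cm
Current RCF = 1.118 × 10⁻⁵ × 8.45 × (14092)² = 1.118 × 10⁻⁵ × 8.45 × 198,584,464 ≈ 18,760.5 × g
Target RCF = 18,760.5 + 24,500 = 43,260.5 × g
N² = 43,260.5 / (9.4471 × 10⁻⁵) = 457,923,596
N ≈ √457,923,596 ≈ 21,399.1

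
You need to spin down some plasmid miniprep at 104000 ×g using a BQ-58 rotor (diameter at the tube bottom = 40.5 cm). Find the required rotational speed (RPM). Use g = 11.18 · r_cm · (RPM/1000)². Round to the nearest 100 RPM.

r = 40.5 / 2 = 20.25 cm
104,000 = 11.18 × 20.25 × (N/1000)²
(N/1000)² = 104,000 / 226.395 = 459.3741
N = 1000 × √459.3741 ≈ 21,433.0

≈ 21400 RPM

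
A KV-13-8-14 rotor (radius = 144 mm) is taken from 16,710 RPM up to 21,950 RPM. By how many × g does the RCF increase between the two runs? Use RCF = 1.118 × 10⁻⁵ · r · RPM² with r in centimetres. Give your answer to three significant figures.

32600 × g

r = 144 mm = 14.4 cm
RCF₁ = 1.118 × 10⁻⁵ × 14.4 × (16710)² = 1.118 × 10⁻⁵ × 14.4 × 279,224,100 ≈ 44,952.8 × g
RCF₂ = 1.118 × 10⁻⁵ × 14.4 × (21950)² = 1.118 × 10⁻⁵ × 14.4 × 481,802,500 ≈ 77,566.3 × g
Increase = 77,566.3 − 44,952.8 = 32,613.5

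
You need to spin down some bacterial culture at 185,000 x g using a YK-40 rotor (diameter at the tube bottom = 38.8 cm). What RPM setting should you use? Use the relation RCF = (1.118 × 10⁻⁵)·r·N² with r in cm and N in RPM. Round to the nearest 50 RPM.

N ≈ 29200 RPM

r = 38.8 / 2 = 19.4 cm
185,000 = 1.118 × 10⁻⁵ × 19.4 × N²
N² = 185,000 / (21.6892 × 10⁻⁵) = 852,959,076
N ≈ √852,959,076 ≈ 29,205.5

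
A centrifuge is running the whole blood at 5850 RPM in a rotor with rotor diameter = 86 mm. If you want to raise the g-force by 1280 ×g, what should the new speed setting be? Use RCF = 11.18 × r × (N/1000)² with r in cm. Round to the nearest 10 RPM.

r = 86 mm / 2 = 43 mm = 4.3 cm
Current RCF = 11.18 × 4.3 × (5.85)² = 11.18 × 4.3 × 34.2225 ≈ 1,645.2 × g
Target RCF = 1,645.2 + 1,280 = 2,925.2 × g
(N/1000)² = 2,925.2 / 48.074 = 60.84786
N = 1000 × √60.84786 ≈ 7,800.5

7800 RPM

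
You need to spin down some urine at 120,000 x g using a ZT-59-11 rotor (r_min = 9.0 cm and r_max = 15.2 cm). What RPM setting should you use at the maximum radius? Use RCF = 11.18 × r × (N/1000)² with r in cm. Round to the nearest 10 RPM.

Use r_max = 15.2 cm.
120,000 = 11.18 × 15.2 × (N/1000)²
(N/1000)² = 120,000 / 169.936 = 706.1482
N = 1000 × √706.1482 ≈ 26,573.4

26570 RPM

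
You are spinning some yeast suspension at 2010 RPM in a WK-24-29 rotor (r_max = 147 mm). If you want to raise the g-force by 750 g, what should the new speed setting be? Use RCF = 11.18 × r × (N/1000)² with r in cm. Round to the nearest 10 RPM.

2930 RPM

r = 147 mm = 14.7 cm
Current RCF = 11.18 × 14.7 × (2.01)² = 11.18 × 14.7 × 4.0401 ≈ 664 × g
Target RCF = 664 + 750 = 1,414 × g
(N/1000)² = 1,414 / 164.346 = 8.603799
N = 1000 × √8.603799 ≈ 2,933.2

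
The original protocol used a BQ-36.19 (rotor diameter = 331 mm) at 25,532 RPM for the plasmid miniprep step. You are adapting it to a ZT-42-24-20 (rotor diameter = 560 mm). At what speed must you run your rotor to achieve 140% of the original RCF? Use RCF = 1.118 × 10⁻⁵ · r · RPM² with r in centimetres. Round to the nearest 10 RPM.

Original rotor: r = 331 mm / 2 = 165.5 mm = 16.55 cm
RCF_original = 1.118 × 10⁻⁵ × 16.55 × (25532)² = 1.118 × 10⁻⁵ × 16.55 × 651,883,024 ≈ 120,617.3 × g
Target RCF = 1.4 × 120,617.3 ≈ 168,864.2 × g
Your rotor: r = 560 mm / 2 = 280 mm = 28 cm
168,864.2 = 1.118 × 10⁻⁵ × 28 × N²
N² = 168,864.2 / (31.304 × 10⁻⁵) = 539,433,299
N ≈ √539,433,299 ≈ 23,225.7

23230 RPM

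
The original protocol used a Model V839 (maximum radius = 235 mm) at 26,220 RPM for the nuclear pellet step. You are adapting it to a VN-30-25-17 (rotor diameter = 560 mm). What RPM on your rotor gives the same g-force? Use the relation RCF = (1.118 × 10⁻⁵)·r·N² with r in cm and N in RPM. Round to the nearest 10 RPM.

24020 RPM

Original rotor: r = 235 mm = 23.5 cm
RCF_original = 1.118 × 10⁻⁵ × 23.5 × (26220)² = 1.118 × 10⁻⁵ × 23.5 × 687,488,400 ≈ 180,623.8 × g
Your rotor: r = 560 mm / 2 = 280 mm = 28 cm
180,623.8 = 1.118 × 10⁻⁵ × 28 × N²
N² = 180,623.8 / (31.304 × 10⁻⁵) = 576,999,106
N ≈ √576,999,106 ≈ 24,020.8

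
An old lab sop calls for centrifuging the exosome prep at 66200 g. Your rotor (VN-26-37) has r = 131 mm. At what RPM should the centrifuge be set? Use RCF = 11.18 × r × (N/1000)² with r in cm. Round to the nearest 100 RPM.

r = 131 mm = 13.1 cm
66,200 = 11.18 × 13.1 × (N/1000)²
(N/1000)² = 66,200 / 146.458 = 452.0067
N = 1000 × √452.0067 ≈ 21,260.4

≈ 21300 RPM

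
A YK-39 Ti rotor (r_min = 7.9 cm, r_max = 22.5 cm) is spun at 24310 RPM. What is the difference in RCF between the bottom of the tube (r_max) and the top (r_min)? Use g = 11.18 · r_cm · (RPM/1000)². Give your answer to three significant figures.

RCF_max = 11.18 × 22.5 × (24.31)² = 11.18 × 22.5 × 590.9761 ≈ 148,660 × g
RCF_min = 11.18 × 7.9 × (24.31)² = 11.18 × 7.9 × 590.9761 ≈ 52,196.2 × g
ΔRCF = 148,660 − 52,196.2 = 96,463.8

ΔRCF ≈ 96500 ×g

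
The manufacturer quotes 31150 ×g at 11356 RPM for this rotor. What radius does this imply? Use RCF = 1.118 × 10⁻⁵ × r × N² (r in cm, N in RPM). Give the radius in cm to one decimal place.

r ≈ 21.6 cm

31150 = 1.118 × 10⁻⁵ × r × (11356)²
r = 31150 / (1.118 × 10⁻⁵ × 128,958,736) = 31150 / 1441.759 ≈ 21.606 cm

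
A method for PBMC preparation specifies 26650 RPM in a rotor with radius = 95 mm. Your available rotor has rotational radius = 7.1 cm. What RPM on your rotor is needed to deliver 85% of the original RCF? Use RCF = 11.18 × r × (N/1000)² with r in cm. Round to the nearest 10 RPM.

Original rotor: r = 95 mm = 9.5 cm
RCF = 11.18 × r × (N/1000)²
RCF_original = 11.18 × 9.5 × (26.65)² = 11.18 × 9.5 × 710.2225 ≈ 75,432.7 × g
Target RCF = 0.85 × 75,432.7 ≈ 64,117.8 × g
64,117.8 = 11.18 × 7.1 × (N/1000)²
(N/1000)² = 64,117.8 / 79.378 = 807.7528
N = 1000 × √807.7528 ≈ 28,421.0

≈ 28420 RPM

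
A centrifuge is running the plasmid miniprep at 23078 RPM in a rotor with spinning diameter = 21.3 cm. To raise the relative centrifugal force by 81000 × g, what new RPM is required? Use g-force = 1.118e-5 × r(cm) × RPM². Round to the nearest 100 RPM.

34800 RPM

r = 21.3 / 2 = 10.65 cm
Current RCF = 1.118 × 10⁻⁵ × 10.65 × (23078)² = 1.118 × 10⁻⁵ × 10.65 × 532,594,084 ≈ 63,414.4 × g
Target RCF = 63,414.4 + 81,000 = 144,414.4 × g
N² = 144,414.4 / (11.9067 × 10⁻⁵) = 1,212,883,503
N ≈ √1,212,883,503 ≈ 34,826.5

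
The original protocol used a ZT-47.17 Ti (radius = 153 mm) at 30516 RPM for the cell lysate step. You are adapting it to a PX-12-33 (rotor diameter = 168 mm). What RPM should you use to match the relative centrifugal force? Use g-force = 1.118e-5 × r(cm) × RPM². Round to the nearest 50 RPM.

Original rotor: r = 153 mm = 15.3 cm
RCF_original = 1.118 × 10⁻⁵ × 15.3 × (30516)² = 1.118 × 10⁻⁵ × 15.3 × 931,226,256 ≈ 159,290 × g
Your rotor: r = 168 mm / 2 = 84 mm = 8.4 cm
159,290 = 1.118 × 10⁻⁵ × 8.4 × N²
N² = 159,290 / (9.3912 × 10⁻⁵) = 1,696,162,365
N ≈ √1,696,162,365 ≈ 41,184.5

≈ 41200 RPM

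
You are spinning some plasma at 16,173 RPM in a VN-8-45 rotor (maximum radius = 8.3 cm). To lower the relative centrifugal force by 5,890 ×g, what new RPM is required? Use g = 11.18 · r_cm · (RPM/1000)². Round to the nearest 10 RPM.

Current RCF = 11.18 × 8.3 × (16.173)² = 11.18 × 8.3 × 261.565929 ≈ 24,271.7 × g
Target RCF = 24,271.7 − 5,890 = 18,381.7 × g
(N/1000)² = 18,381.7 / 92.794 = 198.0915
N = 1000 × √198.0915 ≈ 14,074.5

14070 RPM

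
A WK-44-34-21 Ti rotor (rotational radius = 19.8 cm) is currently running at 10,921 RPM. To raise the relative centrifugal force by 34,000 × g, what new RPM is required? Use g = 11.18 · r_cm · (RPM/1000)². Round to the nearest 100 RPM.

N₂ ≈ 16500 RPM

Current RCF = 11.18 × 19.8 × (10.921)² = 11.18 × 19.8 × 119.268241 ≈ 26,401.7 × g
Target RCF = 26,401.7 + 34,000 = 60,401.7 × g
(N/1000)² = 60,401.7 / 221.364 = 272.8614
N = 1000 × √272.8614 ≈ 16,518.5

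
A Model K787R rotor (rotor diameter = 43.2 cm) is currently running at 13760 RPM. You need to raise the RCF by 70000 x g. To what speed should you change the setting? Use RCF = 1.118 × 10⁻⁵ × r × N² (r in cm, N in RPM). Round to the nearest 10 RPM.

≈ 21890 RPM

r = 43.2 / 2 = 21.6 cm
Current RCF = 1.118 × 10⁻⁵ × 21.6 × (13760)² = 1.118 × 10⁻⁵ × 21.6 × 189,337,600 ≈ 45,722.8 × g
Target RCF = 45,722.8 + 70,000 = 115,722.8 × g
N² = 115,722.8 / (24.1488 × 10⁻⁵) = 479,207,248
N ≈ √479,207,248 ≈ 21,890.8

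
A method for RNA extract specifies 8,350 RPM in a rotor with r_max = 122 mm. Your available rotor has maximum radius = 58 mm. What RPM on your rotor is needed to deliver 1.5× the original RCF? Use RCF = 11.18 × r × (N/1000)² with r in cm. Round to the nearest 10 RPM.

≈ 14830 RPM

Original rotor: r = 122 mm = 12.2 cm
RCF_original = 11.18 × 12.2 × (8.35)² = 11.18 × 12.2 × 69.7225 ≈ 9,509.9 × g
Target RCF = 1.5 × 9,509.9 ≈ 14,264.8 × g
Your rotor: r = 58 mm = 5.8 cm
14,264.8 = 11.18 × 5.8 × (N/1000)²
(N/1000)² = 14,264.8 / 64.844 = 219.9864
N = 1000 × √219.9864 ≈ 14,831.9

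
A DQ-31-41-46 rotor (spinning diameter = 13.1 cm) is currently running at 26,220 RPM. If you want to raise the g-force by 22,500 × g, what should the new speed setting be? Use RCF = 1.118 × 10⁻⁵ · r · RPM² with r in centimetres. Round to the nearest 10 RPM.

31540 RPM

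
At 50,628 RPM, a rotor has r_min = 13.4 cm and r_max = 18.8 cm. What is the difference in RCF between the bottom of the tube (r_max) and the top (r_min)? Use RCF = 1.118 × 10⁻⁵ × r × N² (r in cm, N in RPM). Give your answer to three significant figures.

ΔRCF ≈ 155000 × g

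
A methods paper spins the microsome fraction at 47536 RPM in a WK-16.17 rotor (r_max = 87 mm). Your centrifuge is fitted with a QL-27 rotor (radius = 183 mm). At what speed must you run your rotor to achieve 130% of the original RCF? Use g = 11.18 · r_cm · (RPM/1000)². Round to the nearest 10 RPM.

Original rotor: r = 87 mm = 8.7 cm
RCF = 11.18 × r × (N/1000)²
RCF_original = 11.18 × 8.7 × (47.536)² = 11.18 × 8.7 × 2,259.671296 ≈ 219,789.2 × g
Target RCF = 1.3 × 219,789.2 ≈ 285,726 × g
Your rotor: r = 183 mm = 18.3 cm
285,726 = 11.18 × 18.3 × (N/1000)²
(N/1000)² = 285,726 / 204.594 = 1396.551
N = 1000 × √1396.551 ≈ 37,370.5

≈ 37370 RPM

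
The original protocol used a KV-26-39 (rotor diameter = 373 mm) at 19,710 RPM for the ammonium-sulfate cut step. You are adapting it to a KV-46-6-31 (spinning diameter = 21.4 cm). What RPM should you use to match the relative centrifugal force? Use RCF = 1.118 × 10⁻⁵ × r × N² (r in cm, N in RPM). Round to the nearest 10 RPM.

Original rotor: r = 373 mm / 2 = 186.5 mm = 18.65 cm
RCF_original = 1.118 × 10⁻⁵ × 18.65 × (19710)² = 1.118 × 10⁻⁵ × 18.65 × 388,484,100 ≈ 81,001.7 × g
Your rotor: r = 21.4 / 2 = 10.7 cm
81,001.7 = 1.118 × 10⁻⁵ × 10.7 × N²
N² = 81,001.7 / (11.9626 × 10⁻⁵) = 677,124,538
N ≈ √677,124,538 ≈ 26,021.6

26020 RPM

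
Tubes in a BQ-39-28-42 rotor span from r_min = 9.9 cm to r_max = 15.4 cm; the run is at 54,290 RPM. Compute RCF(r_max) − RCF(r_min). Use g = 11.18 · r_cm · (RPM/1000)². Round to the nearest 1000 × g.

RCF_max = 11.18 × 15.4 × (54.29)² = 11.18 × 15.4 × 2,947.4041 ≈ 507,460.5 × g
RCF_min = 11.18 × 9.9 × (54.29)² = 11.18 × 9.9 × 2,947.4041 ≈ 326,224.6 × g
ΔRCF = 507,460.5 − 326,224.6 = 181,235.9

≈ 181000 g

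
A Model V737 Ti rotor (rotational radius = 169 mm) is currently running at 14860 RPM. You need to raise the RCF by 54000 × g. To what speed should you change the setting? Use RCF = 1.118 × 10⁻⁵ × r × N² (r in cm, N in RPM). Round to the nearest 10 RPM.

22510 RPM

r = 169 mm = 16.9 cm
Current RCF = 1.118 × 10⁻⁵ × 16.9 × (14860)² = 1.118 × 10⁻⁵ × 16.9 × 220,819,600 ≈ 41,722.1 × g
Target RCF = 41,722.1 + 54,000 = 95,722.1 × g
N² = 95,722.1 / (18.8942 × 10⁻⁵) = 506,621,609
N ≈ √506,621,609 ≈ 22,508.3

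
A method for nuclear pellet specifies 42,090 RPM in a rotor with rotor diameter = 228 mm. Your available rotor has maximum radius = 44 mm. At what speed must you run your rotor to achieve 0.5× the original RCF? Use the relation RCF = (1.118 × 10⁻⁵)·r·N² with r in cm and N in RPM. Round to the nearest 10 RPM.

47910 RPM

Original rotor: r = 228 mm / 2 = 114 mm = 11.4 cm
RCF_original = 1.118 × 10⁻⁵ × 11.4 × (42090)² = 1.118 × 10⁻⁵ × 11.4 × 1,771,568,100 ≈ 225,789.9 × g
Target RCF = 0.5 × 225,789.9 ≈ 112,894.9 × g
Your rotor: r = 44 mm = 4.4 cm
112,894.9 = 1.118 × 10⁻⁵ × 4.4 × N²
N² = 112,894.9 / (4.9192 × 10⁻⁵) = 2,294,984,957
N ≈ √2,294,984,957 ≈ 47,906.0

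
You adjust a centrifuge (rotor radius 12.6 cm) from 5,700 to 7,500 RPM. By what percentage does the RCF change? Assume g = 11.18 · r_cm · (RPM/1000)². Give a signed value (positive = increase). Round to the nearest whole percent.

+73%

RCF ∝ N², so the ratio is (7500/5700)² = (1.315789)² = 1.7313.
Change = 1.7313 − 1 = +0.7313 → +73.1%.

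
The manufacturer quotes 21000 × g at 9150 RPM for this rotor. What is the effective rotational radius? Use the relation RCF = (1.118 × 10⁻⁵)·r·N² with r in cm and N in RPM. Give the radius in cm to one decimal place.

RCF = 1.118 × 10⁻⁵ × r × N²
21000 = 1.118 × 10⁻⁵ × r × (9150)²
r = 21000 / (1.118 × 10⁻⁵ × 83,722,500) = 21000 / 936.0176 ≈ 22.435 cm

r ≈ 22.4 cm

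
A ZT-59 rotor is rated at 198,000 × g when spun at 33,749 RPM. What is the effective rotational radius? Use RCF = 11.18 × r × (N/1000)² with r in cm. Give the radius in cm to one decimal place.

15.5 cm

RCF = 11.18 × r × (N/1000)²
198000 = 11.18 × r × (33.749)²
r = 198000 / (11.18 × 1138.995001) = 198000 / 12733.96 ≈ 15.549 cm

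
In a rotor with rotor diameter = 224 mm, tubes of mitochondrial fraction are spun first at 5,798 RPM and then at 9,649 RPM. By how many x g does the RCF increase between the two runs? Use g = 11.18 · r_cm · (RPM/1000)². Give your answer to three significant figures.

≈ 7450 x g

r = 224 mm / 2 = 112 mm = 11.2 cm
RCF₁ = 11.18 × 11.2 × (5.798)² = 11.18 × 11.2 × 33.616804 ≈ 4,209.4 × g
RCF₂ = 11.18 × 11.2 × (9.649)² = 11.18 × 11.2 × 93.103201 ≈ 11,658 × g
Increase = 11,658 − 4,209.4 = 7,448.6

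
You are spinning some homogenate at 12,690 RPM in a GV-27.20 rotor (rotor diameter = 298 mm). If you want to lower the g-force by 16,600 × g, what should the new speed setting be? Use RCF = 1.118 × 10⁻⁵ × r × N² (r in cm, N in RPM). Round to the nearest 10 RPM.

r = 298 mm / 2 = 149 mm = 14.9 cm
Current RCF = 1.118 × 10⁻⁵ × 14.9 × (12690)² = 1.118 × 10⁻⁵ × 14.9 × 161,036,100 ≈ 26,825.7 × g
Target RCF = 26,825.7 − 16,600 = 10,225.7 × g
N² = 10,225.7 / (16.6582 × 10⁻⁵) = 61,385,384
N ≈ √61,385,384 ≈ 7,834.9

≈ 7830 RPM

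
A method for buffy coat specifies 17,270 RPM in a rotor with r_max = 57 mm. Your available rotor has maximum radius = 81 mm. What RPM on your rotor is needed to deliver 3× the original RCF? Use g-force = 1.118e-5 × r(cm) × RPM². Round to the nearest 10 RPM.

Original rotor: r = 57 mm = 5.7 cm
RCF_original = 1.118 × 10⁻⁵ × 5.7 × (17270)² = 1.118 × 10⁻⁵ × 5.7 × 298,252,900 ≈ 19,006.5 × g
Target RCF = 3 × 19,006.5 ≈ 57,019.5 × g
Your rotor: r = 81 mm = 8.1 cm
57,019.5 = 1.118 × 10⁻⁵ × 8.1 × N²
N² = 57,019.5 / (9.0558 × 10⁻⁵) = 629,646,194
N ≈ √629,646,194 ≈ 25,092.8

≈ 25090 RPM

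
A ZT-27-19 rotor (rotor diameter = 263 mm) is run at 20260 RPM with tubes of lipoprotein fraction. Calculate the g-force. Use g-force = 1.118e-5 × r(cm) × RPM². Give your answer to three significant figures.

r = 263 mm / 2 = 131.5 mm = 13.15 cm
RCF = 1.118 × 10⁻⁵ × r × N²
RCF = 1.118 × 10⁻⁵ × 13.15 × (20260)² = 1.118 × 10⁻⁵ × 13.15 × 410,467,600 ≈ 60,345.7 × g

RCF ≈ 60300 ×g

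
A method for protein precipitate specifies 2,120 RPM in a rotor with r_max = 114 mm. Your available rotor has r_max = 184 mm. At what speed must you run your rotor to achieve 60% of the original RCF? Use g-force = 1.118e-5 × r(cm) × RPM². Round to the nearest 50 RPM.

≈ 1300 RPM

Original rotor: r = 114 mm = 11.4 cm
RCF_original = 1.118 × 10⁻⁵ × 11.4 × (2120)² = 1.118 × 10⁻⁵ × 11.4 × 4,494,400 ≈ 572.8 × g
Target RCF = 0.6 × 572.8 ≈ 343.7 × g
Your rotor: r = 184 mm = 18.4 cm
343.7 = 1.118 × 10⁻⁵ × 18.4 × N²
N² = 343.7 / (20.5712 × 10⁻⁵) = 1,670,782
N ≈ √1,670,782 ≈ 1,292.6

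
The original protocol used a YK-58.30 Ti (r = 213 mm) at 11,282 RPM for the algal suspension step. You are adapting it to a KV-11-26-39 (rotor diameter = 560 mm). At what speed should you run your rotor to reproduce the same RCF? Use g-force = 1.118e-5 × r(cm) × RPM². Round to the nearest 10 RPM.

9840 RPM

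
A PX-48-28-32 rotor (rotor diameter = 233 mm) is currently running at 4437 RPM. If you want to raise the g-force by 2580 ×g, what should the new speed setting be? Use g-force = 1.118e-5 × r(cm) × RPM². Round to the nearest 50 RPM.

r = 233 mm / 2 = 116.5 mm = 11.65 cm
Current RCF = 1.118 × 10⁻⁵ × 11.65 × (4437)² = 1.118 × 10⁻⁵ × 11.65 × 19,686,969 ≈ 2,564.2 × g
Target RCF = 2,564.2 + 2,580 = 5,144.2 × g
N² = 5,144.2 / (13.0247 × 10⁻⁵) = 39,495,727
N ≈ √39,495,727 ≈ 6,284.6

≈ 6300 RPM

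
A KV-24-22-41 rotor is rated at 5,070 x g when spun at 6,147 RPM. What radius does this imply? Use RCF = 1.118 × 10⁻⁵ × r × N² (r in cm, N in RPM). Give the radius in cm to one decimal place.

5070 = 1.118 × 10⁻⁵ × r × (6147)²
r = 5070 / (1.118 × 10⁻⁵ × 37,785,609) = 5070 / 422.4431 ≈ 12.002 cm

r ≈ 12.0 cm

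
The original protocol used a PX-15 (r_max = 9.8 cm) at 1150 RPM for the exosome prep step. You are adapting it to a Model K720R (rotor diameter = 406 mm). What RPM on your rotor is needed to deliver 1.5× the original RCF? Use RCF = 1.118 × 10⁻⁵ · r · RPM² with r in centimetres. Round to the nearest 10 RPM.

980 RPM

RCF = 1.118 × 10⁻⁵ × r × N²
RCF_original = 1.118 × 10⁻⁵ × 9.8 × (1150)² = 1.118 × 10⁻⁵ × 9.8 × 1,322,500 ≈ 144.9 × g
Target RCF = 1.5 × 144.9 ≈ 217.4 × g
Your rotor: r = 406 mm / 2 = 203 mm = 20.3 cm
217.4 = 1.118 × 10⁻⁵ × 20.3 × N²
N² = 217.4 / (22.6954 × 10⁻⁵) = 957,903
N ≈ √957,903 ≈ 978.7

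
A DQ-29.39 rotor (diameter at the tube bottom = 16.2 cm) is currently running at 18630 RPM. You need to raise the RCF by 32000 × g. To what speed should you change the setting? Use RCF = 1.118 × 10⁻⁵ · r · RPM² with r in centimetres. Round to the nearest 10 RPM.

r = 16.2 / 2 = 8.1 cm
Current RCF = 1.118 × 10⁻⁵ × 8.1 × (18630)² = 1.118 × 10⁻⁵ × 8.1 × 347,076,900 ≈ 31,430.6 × g
Target RCF = 31,430.6 + 32,000 = 63,430.6 × g
N² = 63,430.6 / (9.0558 × 10⁻⁵) = 700,441,706
N ≈ √700,441,706 ≈ 26,465.9

26470 RPM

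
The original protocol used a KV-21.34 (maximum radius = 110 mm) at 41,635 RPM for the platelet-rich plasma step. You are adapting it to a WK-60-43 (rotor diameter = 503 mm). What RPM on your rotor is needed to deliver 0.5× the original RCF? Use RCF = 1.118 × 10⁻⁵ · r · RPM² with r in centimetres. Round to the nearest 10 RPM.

19470 RPM

Original rotor: r = 110 mm = 11.0 cm
RCF_original = 1.118 × 10⁻⁵ × 11 × (41635)² = 1.118 × 10⁻⁵ × 11 × 1,733,473,225 ≈ 213,182.5 × g
Target RCF = 0.5 × 213,182.5 ≈ 106,591.2 × g
Your rotor: r = 503 mm / 2 = 251.5 mm = 25.15 cm
106,591.2 = 1.118 × 10⁻⁵ × 25.15 × N²
N² = 106,591.2 / (28.1177 × 10⁻⁵) = 379,089,328
N ≈ √379,089,328 ≈ 19,470.2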